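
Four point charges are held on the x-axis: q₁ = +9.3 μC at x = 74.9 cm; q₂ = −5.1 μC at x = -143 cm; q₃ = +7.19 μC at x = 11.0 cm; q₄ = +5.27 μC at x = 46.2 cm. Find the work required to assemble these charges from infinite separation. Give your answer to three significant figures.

The work to assemble the configuration equals its total potential energy, U = Σ kqᵢqⱼ/rᵢⱼ over all pairs.
Pair separations: r₁₂ = 2.18 m, r₁₃ = 0.639 m, r₁₄ = 0.287 m, r₂₃ = 1.54 m, r₂₄ = 1.89 m, r₃₄ = 0.352 m.
Summing all 6 pair terms gives U = 2.91 J.

2.91 J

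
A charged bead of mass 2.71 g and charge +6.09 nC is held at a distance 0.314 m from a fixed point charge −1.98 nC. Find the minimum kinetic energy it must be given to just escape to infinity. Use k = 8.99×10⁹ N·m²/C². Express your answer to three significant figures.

To just escape, total mechanical energy must reach zero at infinity: ½mv²_min + U = 0, so ½mv²_min = −U = |kQq|/r.
|U| = |kQq|/r = (8.99×10⁹ N·m²/C²)(1.98×10⁻⁹)(6.09×10⁻⁹)/(0.314) = 3.45×10⁻⁷ J.

3.45×10⁻⁷ J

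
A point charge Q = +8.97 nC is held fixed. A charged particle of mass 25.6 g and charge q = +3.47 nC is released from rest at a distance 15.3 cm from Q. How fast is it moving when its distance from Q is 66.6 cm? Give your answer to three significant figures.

0.0105 m/s

Only the electrostatic force acts, so mechanical energy is conserved: ½mv² = U₁ − U₂ = kQq(1/r₁ − 1/r₂).
U₁ − U₂ = (8.99×10⁹ N·m²/C²)(8.97×10⁻⁹ C)(3.47×10⁻⁹ C)(1/0.153 − 1/0.666) = 1.41×10⁻⁶ J.
v = √(2·1.41×10⁻⁶/0.0256) = 0.0105 m/s.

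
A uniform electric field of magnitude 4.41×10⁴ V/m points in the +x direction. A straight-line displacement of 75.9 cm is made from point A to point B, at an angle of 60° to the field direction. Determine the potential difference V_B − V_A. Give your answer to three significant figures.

Only the component of displacement along E changes the potential: ΔV = −E·d·cosθ.
ΔV = −(4.41×10⁴ V/m)(0.759 m)cos60° = -1.67×10⁴ V.

-1.67×10⁴ V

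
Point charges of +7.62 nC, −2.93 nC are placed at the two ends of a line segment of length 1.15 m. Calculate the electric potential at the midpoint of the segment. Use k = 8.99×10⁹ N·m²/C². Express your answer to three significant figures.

73.3 V

The total potential is the scalar sum of each charge's contribution, V = Σ kqᵢ/rᵢ.
Each charge is 0.575 m from the midpoint.
V = k[(7.62×10⁻⁹)/(0.575) + (-2.93×10⁻⁹)/(0.575)] = 73.3 V.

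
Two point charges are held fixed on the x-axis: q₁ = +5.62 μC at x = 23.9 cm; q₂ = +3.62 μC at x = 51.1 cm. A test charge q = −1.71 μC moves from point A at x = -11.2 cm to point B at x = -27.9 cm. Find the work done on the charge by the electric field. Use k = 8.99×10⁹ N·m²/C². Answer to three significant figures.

-0.0982 J

The work done by the electric force is W_field = −ΔU = −q(V_B − V_A) = q(V_A − V_B).
At A: distances to the source charges are 0.351 m, 0.623 m; V_A = Σ kqᵢ/rᵢ = 1.96×10⁵ V.
At B: distances to the source charges are 0.518 m, 0.790 m; V_B = Σ kqᵢ/rᵢ = 1.39×10⁵ V.
ΔV = V_B − V_A = -5.74×10⁴ V.
W_field = −qΔV = −(-1.71×10⁻⁶ C)(-5.74×10⁴ V) = -0.0982 J.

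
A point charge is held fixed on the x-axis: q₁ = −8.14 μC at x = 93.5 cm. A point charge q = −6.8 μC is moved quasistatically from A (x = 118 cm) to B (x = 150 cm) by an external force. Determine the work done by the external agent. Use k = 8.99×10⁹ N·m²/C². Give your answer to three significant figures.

For quasistatic motion the external work equals the change in potential energy: W_ext = qΔV = q(V_B − V_A).
At A: distance to the source charge is 0.245 m; V_A = kq₁/r = -2.99×10⁵ V.
At B: distance to the source charge is 0.565 m; V_B = kq₁/r = -1.30×10⁵ V.
ΔV = V_B − V_A = 1.69×10⁵ V.
W_ext = qΔV = (-6.80×10⁻⁶ C)(1.69×10⁵ V) = -1.15 J.

-1.15 J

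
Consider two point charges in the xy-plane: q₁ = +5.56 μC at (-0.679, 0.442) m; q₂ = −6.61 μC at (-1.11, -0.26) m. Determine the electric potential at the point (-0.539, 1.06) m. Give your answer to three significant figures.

Electric potential is a scalar, so the contributions from each charge add algebraically: V = Σ kqᵢ/rᵢ.
Distances from the field point to each charge: r₁ = 0.634 m, r₂ = 1.44 m.
V = k[(5.56×10⁻⁶)/(0.634) + (-6.61×10⁻⁶)/(1.44)] = 3.76×10⁴ V.

3.76×10⁴ V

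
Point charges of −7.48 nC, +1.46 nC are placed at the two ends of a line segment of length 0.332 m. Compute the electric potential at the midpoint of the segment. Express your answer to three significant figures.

-326 V

The total potential is the scalar sum of each charge's contribution, V = Σ kqᵢ/rᵢ.
Each charge is 0.166 m from the midpoint.
V = k[(-7.48×10⁻⁹)/(0.166) + (1.46×10⁻⁹)/(0.166)] = -326 V.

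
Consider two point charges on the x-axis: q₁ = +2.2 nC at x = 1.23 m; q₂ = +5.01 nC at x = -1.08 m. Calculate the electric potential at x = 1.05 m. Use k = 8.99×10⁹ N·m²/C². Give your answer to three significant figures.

The total potential is the scalar sum of each charge's contribution, V = Σ kqᵢ/rᵢ.
Distances from the field point to each charge: r₁ = 0.180 m, r₂ = 2.13 m.
V = k[(2.20×10⁻⁹)/(0.180) + (5.01×10⁻⁹)/(2.13)] = 131 V.

131 V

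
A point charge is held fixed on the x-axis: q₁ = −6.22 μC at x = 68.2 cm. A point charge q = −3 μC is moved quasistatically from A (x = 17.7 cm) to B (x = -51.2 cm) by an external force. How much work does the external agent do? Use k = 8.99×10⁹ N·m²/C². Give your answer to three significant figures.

For quasistatic motion the external work equals the change in potential energy: W_ext = qΔV = q(V_B − V_A).
At A: distance to the source charge is 0.505 m; V_A = kq₁/r = -1.11×10⁵ V.
At B: distance to the source charge is 1.19 m; V_B = kq₁/r = -4.68×10⁴ V.
ΔV = V_B − V_A = 6.39×10⁴ V.
W_ext = qΔV = (-3.00×10⁻⁶ C)(6.39×10⁴ V) = -0.192 J.

-0.192 J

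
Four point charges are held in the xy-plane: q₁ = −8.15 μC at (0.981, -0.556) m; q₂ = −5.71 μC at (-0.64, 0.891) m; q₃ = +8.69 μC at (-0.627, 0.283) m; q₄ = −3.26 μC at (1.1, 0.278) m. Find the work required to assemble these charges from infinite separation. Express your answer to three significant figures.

The assembly work is the sum of pairwise potential energies, U = Σ_{i<j} kqᵢqⱼ/rᵢⱼ.
Pair separations: r₁₂ = 2.17 m, r₁₃ = 1.81 m, r₁₄ = 0.842 m, r₂₃ = 0.608 m, r₂₄ = 1.84 m, r₃₄ = 1.73 m.
Summing all 6 pair terms gives U = -0.665 J.

-0.665 J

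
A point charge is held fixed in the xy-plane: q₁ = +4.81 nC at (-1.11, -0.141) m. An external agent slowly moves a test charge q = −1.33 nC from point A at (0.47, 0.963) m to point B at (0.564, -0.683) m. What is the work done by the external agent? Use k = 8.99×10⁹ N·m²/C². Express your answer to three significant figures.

For quasistatic motion the external work equals the change in potential energy: W_ext = qΔV = q(V_B − V_A).
At A: distance to the source charge is 1.93 m; V_A = kq₁/r = 22.4 V.
At B: distance to the source charge is 1.76 m; V_B = kq₁/r = 24.6 V.
ΔV = V_B − V_A = 2.14 V.
W_ext = qΔV = (-1.33×10⁻⁹ C)(2.14 V) = -2.85×10⁻⁹ J.

-2.85×10⁻⁹ J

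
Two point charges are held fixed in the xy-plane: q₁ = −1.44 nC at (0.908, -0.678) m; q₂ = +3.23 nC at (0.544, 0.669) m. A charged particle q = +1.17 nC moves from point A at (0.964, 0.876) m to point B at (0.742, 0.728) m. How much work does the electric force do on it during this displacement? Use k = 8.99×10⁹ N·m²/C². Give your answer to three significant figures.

The work done by the electric force is W_field = −ΔU = −q(V_B − V_A) = q(V_A − V_B).
At A: distances to the source charges are 1.56 m, 0.468 m; V_A = Σ kqᵢ/rᵢ = 53.7 V.
At B: distances to the source charges are 1.42 m, 0.207 m; V_B = Σ kqᵢ/rᵢ = 131 V.
ΔV = V_B − V_A = 77.7 V.
W_field = −qΔV = −(1.17×10⁻⁹ C)(77.7 V) = -9.09×10⁻⁸ J.

-9.09×10⁻⁸ J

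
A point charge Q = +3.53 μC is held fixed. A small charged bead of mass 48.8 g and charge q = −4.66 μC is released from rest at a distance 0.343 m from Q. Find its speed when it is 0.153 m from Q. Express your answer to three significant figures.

Only the electrostatic force acts, so mechanical energy is conserved: ½mv² = U₁ − U₂ = kQq(1/r₁ − 1/r₂).
U₁ − U₂ = (8.99×10⁹ N·m²/C²)(3.53×10⁻⁶ C)(-4.66×10⁻⁶ C)(1/0.343 − 1/0.153) = 0.535 J.
v = √(2·0.535/0.0488) = 4.68 m/s.

4.68 m/s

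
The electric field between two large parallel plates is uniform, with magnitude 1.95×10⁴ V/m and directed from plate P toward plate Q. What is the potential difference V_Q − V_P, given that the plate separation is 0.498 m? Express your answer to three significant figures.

-9710 V

In a uniform field, potential decreases in the direction of E: ΔV = −E·d for a displacement d parallel to E.
Going from P to Q is a displacement of 0.498 m along the field, so V_Q − V_P = −Ed = -9710 V.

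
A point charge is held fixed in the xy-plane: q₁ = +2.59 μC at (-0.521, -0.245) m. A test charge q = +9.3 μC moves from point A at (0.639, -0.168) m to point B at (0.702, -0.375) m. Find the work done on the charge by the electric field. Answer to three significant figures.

The work done by the electric force is W_field = −ΔU = −q(V_B − V_A) = q(V_A − V_B).
At A: distance to the source charge is 1.16 m; V_A = kq₁/r = 2.00×10⁴ V.
At B: distance to the source charge is 1.23 m; V_B = kq₁/r = 1.89×10⁴ V.
ΔV = V_B − V_A = -1100 V.
W_field = −qΔV = −(9.30×10⁻⁶ C)(-1100 V) = 0.0102 J.

0.0102 J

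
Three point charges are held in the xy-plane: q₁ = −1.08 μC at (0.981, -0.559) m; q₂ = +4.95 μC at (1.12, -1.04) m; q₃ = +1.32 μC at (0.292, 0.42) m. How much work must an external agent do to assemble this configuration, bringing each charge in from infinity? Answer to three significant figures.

-0.0717 J

The assembly work is the sum of pairwise potential energies, U = Σ_{i<j} kqᵢqⱼ/rᵢⱼ.
Pair separations: r₁₂ = 0.501 m, r₁₃ = 1.20 m, r₂₃ = 1.68 m.
U = (-0.0960) + (-0.0107) + (0.0350) = -0.0717 J.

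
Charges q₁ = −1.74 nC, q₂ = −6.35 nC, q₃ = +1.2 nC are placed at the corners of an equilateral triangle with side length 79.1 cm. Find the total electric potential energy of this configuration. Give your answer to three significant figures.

1.52×10⁻⁸ J

The assembly work is the sum of pairwise potential energies, U = Σ_{i<j} kqᵢqⱼ/rᵢⱼ.
All three pair separations equal the side length, 0.791 m.
U = (1.26×10⁻⁷) + (-2.37×10⁻⁸) + (-8.66×10⁻⁸) = 1.52×10⁻⁸ J.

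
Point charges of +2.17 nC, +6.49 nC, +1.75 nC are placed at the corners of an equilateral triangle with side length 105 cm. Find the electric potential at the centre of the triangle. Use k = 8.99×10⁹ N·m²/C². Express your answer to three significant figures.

154 V

The total potential is the scalar sum of each charge's contribution, V = Σ kqᵢ/rᵢ.
The distance from each vertex to the centroid is a/√3 = 0.606 m.
V = k[(2.17×10⁻⁹)/(0.606) + (6.49×10⁻⁹)/(0.606) + (1.75×10⁻⁹)/(0.606)] = 154 V.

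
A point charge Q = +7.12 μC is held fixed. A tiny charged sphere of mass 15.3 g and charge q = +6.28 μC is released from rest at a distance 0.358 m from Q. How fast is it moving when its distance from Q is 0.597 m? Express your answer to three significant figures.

Only the electrostatic force acts, so mechanical energy is conserved: ½mv² = U₁ − U₂ = kQq(1/r₁ − 1/r₂).
U₁ − U₂ = (8.99×10⁹ N·m²/C²)(7.12×10⁻⁶ C)(6.28×10⁻⁶ C)(1/0.358 − 1/0.597) = 0.450 J.
v = √(2·0.450/0.0153) = 7.67 m/s.

7.67 m/s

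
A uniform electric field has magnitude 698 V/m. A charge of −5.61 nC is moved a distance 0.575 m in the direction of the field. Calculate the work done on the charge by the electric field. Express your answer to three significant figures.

The potential change for a displacement 0.575 m in the direction of the field is ΔV = −Ed = -401 V.
W_field = −qΔV = -2.25×10⁻⁶ J.

-2.25×10⁻⁶ J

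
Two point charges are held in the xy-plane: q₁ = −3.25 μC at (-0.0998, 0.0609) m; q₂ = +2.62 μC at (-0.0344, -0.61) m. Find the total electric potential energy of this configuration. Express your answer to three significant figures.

The assembly work is the sum of pairwise potential energies, U = Σ_{i<j} kqᵢqⱼ/rᵢⱼ.
Pair separations: r₁₂ = 0.674 m.
U = (-0.114) = -0.114 J.

-0.114 J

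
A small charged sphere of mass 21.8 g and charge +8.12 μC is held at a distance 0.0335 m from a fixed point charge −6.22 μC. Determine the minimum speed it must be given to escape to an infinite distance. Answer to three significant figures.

35.3 m/s

To just escape, total mechanical energy must reach zero at infinity: ½mv²_min + U = 0, so ½mv²_min = −U = |kQq|/r.
|U| = |kQq|/r = (8.99×10⁹ N·m²/C²)(6.22×10⁻⁶)(8.12×10⁻⁶)/(0.0335) = 13.6 J.
v_min = √(2|U|/m) = √(2·13.6/0.0218) = 35.3 m/s.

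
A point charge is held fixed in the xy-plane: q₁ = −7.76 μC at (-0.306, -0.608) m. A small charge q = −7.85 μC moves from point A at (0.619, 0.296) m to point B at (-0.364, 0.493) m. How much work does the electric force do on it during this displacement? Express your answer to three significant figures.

The work done by the electric force is W_field = −ΔU = −q(V_B − V_A) = q(V_A − V_B).
At A: distance to the source charge is 1.29 m; V_A = kq₁/r = -5.39×10⁴ V.
At B: distance to the source charge is 1.10 m; V_B = kq₁/r = -6.33×10⁴ V.
ΔV = V_B − V_A = -9340 V.
W_field = −qΔV = −(-7.85×10⁻⁶ C)(-9340 V) = -0.0733 J.

-0.0733 J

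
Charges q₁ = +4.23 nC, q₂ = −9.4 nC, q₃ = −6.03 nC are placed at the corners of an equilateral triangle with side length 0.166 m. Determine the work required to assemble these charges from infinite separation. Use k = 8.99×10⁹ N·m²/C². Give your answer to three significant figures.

The work to assemble the configuration equals its total potential energy, U = Σ kqᵢqⱼ/rᵢⱼ over all pairs.
All three pair separations equal the side length, 0.166 m.
U = (-2.15×10⁻⁶) + (-1.38×10⁻⁶) + (3.07×10⁻⁶) = -4.65×10⁻⁷ J.

-4.65×10⁻⁷ J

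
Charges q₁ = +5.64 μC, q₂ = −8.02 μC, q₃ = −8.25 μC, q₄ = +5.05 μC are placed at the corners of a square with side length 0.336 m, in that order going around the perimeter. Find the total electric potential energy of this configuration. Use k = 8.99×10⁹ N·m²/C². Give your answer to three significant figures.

-1.44 J

The assembly work is the sum of pairwise potential energies, U = Σ_{i<j} kqᵢqⱼ/rᵢⱼ.
The four side pairs have separation 0.336 m and the two diagonal pairs 0.475 m.
Summing all 6 pair terms gives U = -1.44 J.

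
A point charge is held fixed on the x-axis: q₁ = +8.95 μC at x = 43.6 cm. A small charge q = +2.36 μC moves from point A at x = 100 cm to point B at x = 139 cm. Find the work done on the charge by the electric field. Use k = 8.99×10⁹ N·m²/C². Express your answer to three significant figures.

The work done by the electric force is W_field = −ΔU = −q(V_B − V_A) = q(V_A − V_B).
At A: distance to the source charge is 0.564 m; V_A = kq₁/r = 1.43×10⁵ V.
At B: distance to the source charge is 0.954 m; V_B = kq₁/r = 8.43×10⁴ V.
ΔV = V_B − V_A = -5.83×10⁴ V.
W_field = −qΔV = −(2.36×10⁻⁶ C)(-5.83×10⁴ V) = 0.138 J.

0.138 J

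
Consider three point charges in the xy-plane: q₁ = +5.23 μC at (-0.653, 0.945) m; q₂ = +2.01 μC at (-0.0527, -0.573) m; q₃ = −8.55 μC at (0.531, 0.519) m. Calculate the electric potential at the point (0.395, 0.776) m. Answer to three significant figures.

-2.07×10⁵ V

Electric potential is a scalar, so the contributions from each charge add algebraically: V = Σ kqᵢ/rᵢ.
Distances from the field point to each charge: r₁ = 1.06 m, r₂ = 1.42 m, r₃ = 0.291 m.
V = k[(5.23×10⁻⁶)/(1.06) + (2.01×10⁻⁶)/(1.42) + (-8.55×10⁻⁶)/(0.291)] = -2.07×10⁵ V.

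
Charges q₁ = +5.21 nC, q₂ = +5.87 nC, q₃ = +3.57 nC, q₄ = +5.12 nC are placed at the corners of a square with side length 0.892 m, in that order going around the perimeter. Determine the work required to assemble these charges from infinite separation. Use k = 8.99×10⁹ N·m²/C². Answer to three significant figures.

1.32×10⁻⁶ J

The work to assemble the configuration equals its total potential energy, U = Σ kqᵢqⱼ/rᵢⱼ over all pairs.
The four side pairs have separation 0.892 m and the two diagonal pairs 1.26 m.
Summing all 6 pair terms gives U = 1.32×10⁻⁶ J.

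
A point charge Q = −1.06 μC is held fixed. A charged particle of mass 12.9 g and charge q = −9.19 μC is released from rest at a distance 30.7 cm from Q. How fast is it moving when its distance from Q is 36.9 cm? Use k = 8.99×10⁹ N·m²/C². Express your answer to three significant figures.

2.73 m/s

Only the electrostatic force acts, so mechanical energy is conserved: ½mv² = U₁ − U₂ = kQq(1/r₁ − 1/r₂).
U₁ − U₂ = (8.99×10⁹ N·m²/C²)(-1.06×10⁻⁶ C)(-9.19×10⁻⁶ C)(1/0.307 − 1/0.369) = 0.0479 J.
v = √(2·0.0479/0.0129) = 2.73 m/s.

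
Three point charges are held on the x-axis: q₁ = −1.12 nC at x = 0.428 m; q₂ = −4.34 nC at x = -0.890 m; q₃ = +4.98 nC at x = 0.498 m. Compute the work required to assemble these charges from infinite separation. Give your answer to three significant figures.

The assembly work is the sum of pairwise potential energies, U = Σ_{i<j} kqᵢqⱼ/rᵢⱼ.
Pair separations: r₁₂ = 1.32 m, r₁₃ = 0.0700 m, r₂₃ = 1.39 m.
U = (3.32×10⁻⁸) + (-7.16×10⁻⁷) + (-1.40×10⁻⁷) = -8.23×10⁻⁷ J.

-8.23×10⁻⁷ J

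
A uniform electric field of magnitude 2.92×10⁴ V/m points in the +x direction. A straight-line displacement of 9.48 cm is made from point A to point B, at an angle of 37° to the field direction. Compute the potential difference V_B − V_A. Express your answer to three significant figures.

Only the component of displacement along E changes the potential: ΔV = −E·d·cosθ.
ΔV = −(2.92×10⁴ V/m)(0.0948 m)cos37° = -2210 V.

-2210 V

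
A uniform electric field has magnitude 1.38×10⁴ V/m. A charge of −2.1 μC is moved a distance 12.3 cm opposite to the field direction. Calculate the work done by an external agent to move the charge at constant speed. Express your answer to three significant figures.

-3.56×10⁻³ J

The potential change for a displacement 12.3 cm opposite to the field direction is ΔV = +Ed = 1700 V.
W_ext = qΔV = -3.56×10⁻³ J.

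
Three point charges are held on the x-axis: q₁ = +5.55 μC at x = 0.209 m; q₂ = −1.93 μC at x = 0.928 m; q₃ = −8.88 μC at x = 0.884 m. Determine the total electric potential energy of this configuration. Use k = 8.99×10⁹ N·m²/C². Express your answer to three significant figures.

The assembly work is the sum of pairwise potential energies, U = Σ_{i<j} kqᵢqⱼ/rᵢⱼ.
Pair separations: r₁₂ = 0.719 m, r₁₃ = 0.675 m, r₂₃ = 0.0440 m.
U = (-0.134) + (-0.656) + (3.50) = 2.71 J.

2.71 J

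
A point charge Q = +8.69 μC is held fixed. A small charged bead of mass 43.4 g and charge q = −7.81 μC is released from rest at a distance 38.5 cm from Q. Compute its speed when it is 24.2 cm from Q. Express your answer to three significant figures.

6.57 m/s

Only the electrostatic force acts, so mechanical energy is conserved: ½mv² = U₁ − U₂ = kQq(1/r₁ − 1/r₂).
U₁ − U₂ = (8.99×10⁹ N·m²/C²)(8.69×10⁻⁶ C)(-7.81×10⁻⁶ C)(1/0.385 − 1/0.242) = 0.936 J.
v = √(2·0.936/0.0434) = 6.57 m/s.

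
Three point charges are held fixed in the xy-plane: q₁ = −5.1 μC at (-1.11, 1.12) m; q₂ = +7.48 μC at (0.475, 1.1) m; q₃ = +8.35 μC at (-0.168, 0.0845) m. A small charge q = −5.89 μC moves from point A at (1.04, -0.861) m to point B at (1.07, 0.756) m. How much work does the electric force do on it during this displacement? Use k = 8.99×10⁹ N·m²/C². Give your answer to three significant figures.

The work done by the electric force is W_field = −ΔU = −q(V_B − V_A) = q(V_A − V_B).
At A: distances to the source charges are 2.92 m, 2.04 m, 1.53 m; V_A = Σ kqᵢ/rᵢ = 6.62×10⁴ V.
At B: distances to the source charges are 2.21 m, 0.687 m, 1.41 m; V_B = Σ kqᵢ/rᵢ = 1.30×10⁵ V.
ΔV = V_B − V_A = 6.42×10⁴ V.
W_field = −qΔV = −(-5.89×10⁻⁶ C)(6.42×10⁴ V) = 0.378 J.

0.378 J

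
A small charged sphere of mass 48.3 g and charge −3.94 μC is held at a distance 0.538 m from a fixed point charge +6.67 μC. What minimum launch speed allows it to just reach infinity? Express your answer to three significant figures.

4.26 m/s

To just escape, total mechanical energy must reach zero at infinity: ½mv²_min + U = 0, so ½mv²_min = −U = |kQq|/r.
|U| = |kQq|/r = (8.99×10⁹ N·m²/C²)(6.67×10⁻⁶)(3.94×10⁻⁶)/(0.538) = 0.439 J.
v_min = √(2|U|/m) = √(2·0.439/0.0483) = 4.26 m/s.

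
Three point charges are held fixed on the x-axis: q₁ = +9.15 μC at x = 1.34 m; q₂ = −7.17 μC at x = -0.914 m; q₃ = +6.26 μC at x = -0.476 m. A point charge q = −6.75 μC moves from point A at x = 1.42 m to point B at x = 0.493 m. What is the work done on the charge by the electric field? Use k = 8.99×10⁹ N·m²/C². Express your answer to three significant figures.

The work done by the electric force is W_field = −ΔU = −q(V_B − V_A) = q(V_A − V_B).
At A: distances to the source charges are 0.0800 m, 2.33 m, 1.90 m; V_A = Σ kqᵢ/rᵢ = 1.03×10⁶ V.
At B: distances to the source charges are 0.847 m, 1.41 m, 0.969 m; V_B = Σ kqᵢ/rᵢ = 1.09×10⁵ V.
ΔV = V_B − V_A = -9.21×10⁵ V.
W_field = −qΔV = −(-6.75×10⁻⁶ C)(-9.21×10⁵ V) = -6.22 J.

-6.22 J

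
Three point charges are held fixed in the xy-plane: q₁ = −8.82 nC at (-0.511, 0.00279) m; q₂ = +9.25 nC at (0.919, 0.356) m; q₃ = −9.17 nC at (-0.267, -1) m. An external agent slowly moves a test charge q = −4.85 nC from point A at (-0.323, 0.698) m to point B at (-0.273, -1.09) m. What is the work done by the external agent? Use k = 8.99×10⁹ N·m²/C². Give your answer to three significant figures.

For quasistatic motion the external work equals the change in potential energy: W_ext = qΔV = q(V_B − V_A).
At A: distances to the source charges are 0.720 m, 1.29 m, 1.70 m; V_A = Σ kqᵢ/rᵢ = -94.1 V.
At B: distances to the source charges are 1.12 m, 1.87 m, 0.0902 m; V_B = Σ kqᵢ/rᵢ = -940 V.
ΔV = V_B − V_A = -846 V.
W_ext = qΔV = (-4.85×10⁻⁹ C)(-846 V) = 4.11×10⁻⁶ J.

4.11×10⁻⁶ J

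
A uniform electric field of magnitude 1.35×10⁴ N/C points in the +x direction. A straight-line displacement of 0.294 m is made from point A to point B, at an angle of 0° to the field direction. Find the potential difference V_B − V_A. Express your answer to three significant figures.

-3970 V

Only the component of displacement along E changes the potential: ΔV = −E·d·cosθ.
ΔV = −(1.35×10⁴ V/m)(0.294 m)cos0° = -3970 V.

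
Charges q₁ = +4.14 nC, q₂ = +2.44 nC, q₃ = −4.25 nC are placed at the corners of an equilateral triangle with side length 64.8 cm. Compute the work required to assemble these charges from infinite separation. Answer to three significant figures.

-2.48×10⁻⁷ J

The assembly work is the sum of pairwise potential energies, U = Σ_{i<j} kqᵢqⱼ/rᵢⱼ.
All three pair separations equal the side length, 0.648 m.
U = (1.40×10⁻⁷) + (-2.44×10⁻⁷) + (-1.44×10⁻⁷) = -2.48×10⁻⁷ J.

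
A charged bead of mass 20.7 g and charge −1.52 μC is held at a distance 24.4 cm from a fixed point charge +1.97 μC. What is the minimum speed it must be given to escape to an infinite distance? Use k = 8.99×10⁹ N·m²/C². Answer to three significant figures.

To just escape, total mechanical energy must reach zero at infinity: ½mv²_min + U = 0, so ½mv²_min = −U = |kQq|/r.
|U| = |kQq|/r = (8.99×10⁹ N·m²/C²)(1.97×10⁻⁶)(1.52×10⁻⁶)/(0.244) = 0.110 J.
v_min = √(2|U|/m) = √(2·0.110/0.0207) = 3.26 m/s.

3.26 m/s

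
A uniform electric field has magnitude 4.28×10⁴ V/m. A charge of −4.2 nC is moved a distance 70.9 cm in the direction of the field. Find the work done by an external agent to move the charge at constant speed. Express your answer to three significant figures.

The potential change for a displacement 70.9 cm in the direction of the field is ΔV = −Ed = -3.03×10⁴ V.
W_ext = qΔV = 1.27×10⁻⁴ J.

1.27×10⁻⁴ J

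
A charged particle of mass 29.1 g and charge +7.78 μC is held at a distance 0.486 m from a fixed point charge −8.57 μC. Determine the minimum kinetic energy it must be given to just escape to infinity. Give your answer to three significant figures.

1.23 J

To just escape, total mechanical energy must reach zero at infinity: ½mv²_min + U = 0, so ½mv²_min = −U = |kQq|/r.
|U| = |kQq|/r = (8.99×10⁹ N·m²/C²)(8.57×10⁻⁶)(7.78×10⁻⁶)/(0.486) = 1.23 J.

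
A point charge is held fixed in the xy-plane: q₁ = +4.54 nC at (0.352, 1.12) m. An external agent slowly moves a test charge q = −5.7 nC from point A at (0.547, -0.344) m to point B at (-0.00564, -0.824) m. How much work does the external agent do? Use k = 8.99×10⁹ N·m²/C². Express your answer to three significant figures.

3.98×10⁻⁸ J

For quasistatic motion the external work equals the change in potential energy: W_ext = qΔV = q(V_B − V_A).
At A: distance to the source charge is 1.48 m; V_A = kq₁/r = 27.6 V.
At B: distance to the source charge is 1.98 m; V_B = kq₁/r = 20.6 V.
ΔV = V_B − V_A = -6.99 V.
W_ext = qΔV = (-5.70×10⁻⁹ C)(-6.99 V) = 3.98×10⁻⁸ J.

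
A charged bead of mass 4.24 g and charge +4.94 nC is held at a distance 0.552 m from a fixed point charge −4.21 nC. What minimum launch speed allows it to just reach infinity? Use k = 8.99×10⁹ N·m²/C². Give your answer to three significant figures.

0.0126 m/s

To just escape, total mechanical energy must reach zero at infinity: ½mv²_min + U = 0, so ½mv²_min = −U = |kQq|/r.
|U| = |kQq|/r = (8.99×10⁹ N·m²/C²)(4.21×10⁻⁹)(4.94×10⁻⁹)/(0.552) = 3.39×10⁻⁷ J.
v_min = √(2|U|/m) = √(2·3.39×10⁻⁷/4.24×10⁻³) = 0.0126 m/s.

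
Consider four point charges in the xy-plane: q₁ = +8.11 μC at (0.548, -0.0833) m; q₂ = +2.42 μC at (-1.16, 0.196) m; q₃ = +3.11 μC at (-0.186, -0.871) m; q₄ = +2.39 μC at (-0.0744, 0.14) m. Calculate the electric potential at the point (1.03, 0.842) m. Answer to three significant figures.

1.09×10⁵ V

Electric potential is a scalar, so the contributions from each charge add algebraically: V = Σ kqᵢ/rᵢ.
Distances from the field point to each charge: r₁ = 1.04 m, r₂ = 2.28 m, r₃ = 2.10 m, r₄ = 1.31 m.
V = k[(8.11×10⁻⁶)/(1.04) + (2.42×10⁻⁶)/(2.28) + (3.11×10⁻⁶)/(2.10) + (2.39×10⁻⁶)/(1.31)] = 1.09×10⁵ V.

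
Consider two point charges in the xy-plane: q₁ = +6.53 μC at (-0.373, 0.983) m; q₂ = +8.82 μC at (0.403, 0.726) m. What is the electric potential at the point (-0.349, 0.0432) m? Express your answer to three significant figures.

1.41×10⁵ V

Electric potential is a scalar, so the contributions from each charge add algebraically: V = Σ kqᵢ/rᵢ.
Distances from the field point to each charge: r₁ = 0.940 m, r₂ = 1.02 m.
V = k[(6.53×10⁻⁶)/(0.940) + (8.82×10⁻⁶)/(1.02)] = 1.41×10⁵ V.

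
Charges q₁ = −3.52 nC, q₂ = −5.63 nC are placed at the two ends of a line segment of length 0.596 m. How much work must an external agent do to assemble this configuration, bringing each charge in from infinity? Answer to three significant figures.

The work to assemble the configuration equals its total potential energy, U = Σ kqᵢqⱼ/rᵢⱼ over all pairs.
The separation is r = 0.596 m.
U = (2.99×10⁻⁷) = 2.99×10⁻⁷ J.

2.99×10⁻⁷ J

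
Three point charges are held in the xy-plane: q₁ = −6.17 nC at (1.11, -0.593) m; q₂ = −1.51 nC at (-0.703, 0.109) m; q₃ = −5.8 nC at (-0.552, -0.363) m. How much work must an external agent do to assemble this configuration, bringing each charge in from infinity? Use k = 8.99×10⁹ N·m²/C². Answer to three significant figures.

The assembly work is the sum of pairwise potential energies, U = Σ_{i<j} kqᵢqⱼ/rᵢⱼ.
Pair separations: r₁₂ = 1.94 m, r₁₃ = 1.68 m, r₂₃ = 0.496 m.
U = (4.31×10⁻⁸) + (1.92×10⁻⁷) + (1.59×10⁻⁷) = 3.94×10⁻⁷ J.

3.94×10⁻⁷ J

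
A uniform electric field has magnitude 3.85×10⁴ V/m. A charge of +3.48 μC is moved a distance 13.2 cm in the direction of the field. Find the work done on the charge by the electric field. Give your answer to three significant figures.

0.0177 J

The potential change for a displacement 13.2 cm in the direction of the field is ΔV = −Ed = -5080 V.
W_field = −qΔV = 0.0177 J.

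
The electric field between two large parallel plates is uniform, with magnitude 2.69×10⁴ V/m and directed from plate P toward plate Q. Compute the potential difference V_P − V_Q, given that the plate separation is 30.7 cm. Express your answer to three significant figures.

8260 V

In a uniform field, potential decreases in the direction of E: ΔV = −E·d for a displacement d parallel to E.
Going from Q to P is a displacement of 30.7 cm opposite to the field, so V_P − V_Q = +Ed = 8260 V.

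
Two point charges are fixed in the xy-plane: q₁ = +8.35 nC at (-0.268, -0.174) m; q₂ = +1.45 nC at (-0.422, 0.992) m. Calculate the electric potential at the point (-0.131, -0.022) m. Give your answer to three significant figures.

379 V

Electric potential is a scalar, so the contributions from each charge add algebraically: V = Σ kqᵢ/rᵢ.
Distances from the field point to each charge: r₁ = 0.205 m, r₂ = 1.05 m.
V = k[(8.35×10⁻⁹)/(0.205) + (1.45×10⁻⁹)/(1.05)] = 379 V.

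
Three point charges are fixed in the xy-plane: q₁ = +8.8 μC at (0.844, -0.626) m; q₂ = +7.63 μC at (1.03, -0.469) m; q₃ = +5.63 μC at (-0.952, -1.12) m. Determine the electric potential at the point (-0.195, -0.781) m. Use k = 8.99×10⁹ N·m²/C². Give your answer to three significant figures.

1.91×10⁵ V

The total potential is the scalar sum of each charge's contribution, V = Σ kqᵢ/rᵢ.
Distances from the field point to each charge: r₁ = 1.05 m, r₂ = 1.26 m, r₃ = 0.829 m.
V = k[(8.80×10⁻⁶)/(1.05) + (7.63×10⁻⁶)/(1.26) + (5.63×10⁻⁶)/(0.829)] = 1.91×10⁵ V.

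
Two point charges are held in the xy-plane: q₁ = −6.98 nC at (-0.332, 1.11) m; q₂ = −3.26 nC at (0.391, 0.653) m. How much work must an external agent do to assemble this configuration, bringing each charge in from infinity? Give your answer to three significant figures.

2.39×10⁻⁷ J

The work to assemble the configuration equals its total potential energy, U = Σ kqᵢqⱼ/rᵢⱼ over all pairs.
Pair separations: r₁₂ = 0.855 m.
U = (2.39×10⁻⁷) = 2.39×10⁻⁷ J.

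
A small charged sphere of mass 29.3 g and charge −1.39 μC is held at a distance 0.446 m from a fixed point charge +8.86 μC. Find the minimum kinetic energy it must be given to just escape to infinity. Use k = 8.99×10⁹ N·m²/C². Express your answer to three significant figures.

To just escape, total mechanical energy must reach zero at infinity: ½mv²_min + U = 0, so ½mv²_min = −U = |kQq|/r.
|U| = |kQq|/r = (8.99×10⁹ N·m²/C²)(8.86×10⁻⁶)(1.39×10⁻⁶)/(0.446) = 0.248 J.

0.248 J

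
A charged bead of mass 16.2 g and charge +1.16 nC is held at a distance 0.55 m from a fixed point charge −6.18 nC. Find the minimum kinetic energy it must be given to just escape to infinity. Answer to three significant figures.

1.17×10⁻⁷ J

To just escape, total mechanical energy must reach zero at infinity: ½mv²_min + U = 0, so ½mv²_min = −U = |kQq|/r.
|U| = |kQq|/r = (8.99×10⁹ N·m²/C²)(6.18×10⁻⁹)(1.16×10⁻⁹)/(0.550) = 1.17×10⁻⁷ J.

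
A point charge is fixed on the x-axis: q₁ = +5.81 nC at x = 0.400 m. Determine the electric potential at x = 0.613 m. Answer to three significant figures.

245 V

The total potential is the scalar sum of each charge's contribution, V = Σ kqᵢ/rᵢ.
V = k[(5.81×10⁻⁹)/(0.213)] = 245 V.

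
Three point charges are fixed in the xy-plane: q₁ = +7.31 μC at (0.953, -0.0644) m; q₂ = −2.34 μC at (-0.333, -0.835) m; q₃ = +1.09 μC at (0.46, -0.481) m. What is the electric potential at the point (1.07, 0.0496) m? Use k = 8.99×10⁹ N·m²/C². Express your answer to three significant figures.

The total potential is the scalar sum of each charge's contribution, V = Σ kqᵢ/rᵢ.
Distances from the field point to each charge: r₁ = 0.163 m, r₂ = 1.66 m, r₃ = 0.808 m.
V = k[(7.31×10⁻⁶)/(0.163) + (-2.34×10⁻⁶)/(1.66) + (1.09×10⁻⁶)/(0.808)] = 4.02×10⁵ V.

4.02×10⁵ V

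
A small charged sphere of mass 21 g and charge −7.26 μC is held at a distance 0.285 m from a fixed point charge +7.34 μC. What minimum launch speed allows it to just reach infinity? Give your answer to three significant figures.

12.7 m/s

To just escape, total mechanical energy must reach zero at infinity: ½mv²_min + U = 0, so ½mv²_min = −U = |kQq|/r.
|U| = |kQq|/r = (8.99×10⁹ N·m²/C²)(7.34×10⁻⁶)(7.26×10⁻⁶)/(0.285) = 1.68 J.
v_min = √(2|U|/m) = √(2·1.68/0.0210) = 12.7 m/s.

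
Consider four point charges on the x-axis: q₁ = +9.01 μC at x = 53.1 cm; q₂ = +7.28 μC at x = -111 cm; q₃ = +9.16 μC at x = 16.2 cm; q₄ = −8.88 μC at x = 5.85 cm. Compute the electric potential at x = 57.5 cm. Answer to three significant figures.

The total potential is the scalar sum of each charge's contribution, V = Σ kqᵢ/rᵢ.
Distances from the field point to each charge: r₁ = 0.0440 m, r₂ = 1.69 m, r₃ = 0.413 m, r₄ = 0.516 m.
V = k[(9.01×10⁻⁶)/(0.0440) + (7.28×10⁻⁶)/(1.69) + (9.16×10⁻⁶)/(0.413) + (-8.88×10⁻⁶)/(0.516)] = 1.92×10⁶ V.

1.92×10⁶ V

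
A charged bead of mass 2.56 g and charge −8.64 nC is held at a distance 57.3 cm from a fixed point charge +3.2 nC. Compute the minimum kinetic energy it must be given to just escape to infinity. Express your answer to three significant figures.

4.34×10⁻⁷ J

To just escape, total mechanical energy must reach zero at infinity: ½mv²_min + U = 0, so ½mv²_min = −U = |kQq|/r.
|U| = |kQq|/r = (8.99×10⁹ N·m²/C²)(3.20×10⁻⁹)(8.64×10⁻⁹)/(0.573) = 4.34×10⁻⁷ J.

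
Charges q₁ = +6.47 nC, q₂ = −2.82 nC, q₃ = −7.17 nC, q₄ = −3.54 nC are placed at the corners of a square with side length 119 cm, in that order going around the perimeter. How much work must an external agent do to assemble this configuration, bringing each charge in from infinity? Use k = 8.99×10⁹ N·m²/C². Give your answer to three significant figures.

-1.61×10⁻⁷ J

The work to assemble the configuration equals its total potential energy, U = Σ kqᵢqⱼ/rᵢⱼ over all pairs.
The four side pairs have separation 1.19 m and the two diagonal pairs 1.68 m.
Summing all 6 pair terms gives U = -1.61×10⁻⁷ J.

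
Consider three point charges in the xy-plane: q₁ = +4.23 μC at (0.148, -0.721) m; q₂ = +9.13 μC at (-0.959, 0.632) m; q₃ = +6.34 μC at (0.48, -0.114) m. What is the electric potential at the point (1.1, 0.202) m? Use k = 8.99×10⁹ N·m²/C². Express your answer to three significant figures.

The total potential is the scalar sum of each charge's contribution, V = Σ kqᵢ/rᵢ.
Distances from the field point to each charge: r₁ = 1.33 m, r₂ = 2.10 m, r₃ = 0.696 m.
V = k[(4.23×10⁻⁶)/(1.33) + (9.13×10⁻⁶)/(2.10) + (6.34×10⁻⁶)/(0.696)] = 1.50×10⁵ V.

1.50×10⁵ V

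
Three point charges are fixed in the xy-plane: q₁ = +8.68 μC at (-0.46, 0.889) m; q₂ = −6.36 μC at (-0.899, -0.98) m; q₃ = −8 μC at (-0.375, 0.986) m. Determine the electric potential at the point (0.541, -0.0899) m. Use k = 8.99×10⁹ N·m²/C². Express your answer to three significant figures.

-2.89×10⁴ V

Electric potential is a scalar, so the contributions from each charge add algebraically: V = Σ kqᵢ/rᵢ.
Distances from the field point to each charge: r₁ = 1.40 m, r₂ = 1.69 m, r₃ = 1.41 m.
V = k[(8.68×10⁻⁶)/(1.40) + (-6.36×10⁻⁶)/(1.69) + (-8.00×10⁻⁶)/(1.41)] = -2.89×10⁴ V.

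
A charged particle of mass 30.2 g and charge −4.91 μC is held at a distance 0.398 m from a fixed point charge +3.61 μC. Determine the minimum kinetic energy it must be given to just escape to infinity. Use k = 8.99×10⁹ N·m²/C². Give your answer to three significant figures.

To just escape, total mechanical energy must reach zero at infinity: ½mv²_min + U = 0, so ½mv²_min = −U = |kQq|/r.
|U| = |kQq|/r = (8.99×10⁹ N·m²/C²)(3.61×10⁻⁶)(4.91×10⁻⁶)/(0.398) = 0.400 J.

0.400 J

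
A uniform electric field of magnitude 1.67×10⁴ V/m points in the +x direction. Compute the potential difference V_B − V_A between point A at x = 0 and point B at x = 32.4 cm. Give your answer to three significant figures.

-5410 V

In a uniform field, potential decreases in the direction of E: V_B − V_A = −E·Δx.
V_B − V_A = −(1.67×10⁴ V/m)(0.324 m) = -5410 V.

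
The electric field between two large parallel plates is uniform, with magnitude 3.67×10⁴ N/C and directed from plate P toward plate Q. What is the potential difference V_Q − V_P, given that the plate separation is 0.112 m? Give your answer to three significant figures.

In a uniform field, potential decreases in the direction of E: ΔV = −E·d for a displacement d parallel to E.
Going from P to Q is a displacement of 0.112 m along the field, so V_Q − V_P = −Ed = -4110 V.

-4110 V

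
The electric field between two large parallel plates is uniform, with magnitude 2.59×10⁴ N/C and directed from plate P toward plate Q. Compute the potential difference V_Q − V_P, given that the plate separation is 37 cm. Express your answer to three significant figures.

In a uniform field, potential decreases in the direction of E: ΔV = −E·d for a displacement d parallel to E.
Going from P to Q is a displacement of 37 cm along the field, so V_Q − V_P = −Ed = -9580 V.

-9580 V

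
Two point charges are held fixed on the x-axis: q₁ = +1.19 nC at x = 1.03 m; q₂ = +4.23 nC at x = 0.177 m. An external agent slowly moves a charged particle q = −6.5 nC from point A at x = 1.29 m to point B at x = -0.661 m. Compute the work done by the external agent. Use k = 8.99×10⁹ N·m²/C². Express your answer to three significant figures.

1.53×10⁻⁷ J

For quasistatic motion the external work equals the change in potential energy: W_ext = qΔV = q(V_B − V_A).
At A: distances to the source charges are 0.260 m, 1.11 m; V_A = Σ kqᵢ/rᵢ = 75.3 V.
At B: distances to the source charges are 1.69 m, 0.838 m; V_B = Σ kqᵢ/rᵢ = 51.7 V.
ΔV = V_B − V_A = -23.6 V.
W_ext = qΔV = (-6.50×10⁻⁹ C)(-23.6 V) = 1.53×10⁻⁷ J.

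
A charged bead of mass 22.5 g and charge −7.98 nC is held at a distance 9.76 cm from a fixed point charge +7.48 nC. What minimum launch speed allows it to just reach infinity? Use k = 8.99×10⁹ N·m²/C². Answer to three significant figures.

0.0221 m/s

To just escape, total mechanical energy must reach zero at infinity: ½mv²_min + U = 0, so ½mv²_min = −U = |kQq|/r.
|U| = |kQq|/r = (8.99×10⁹ N·m²/C²)(7.48×10⁻⁹)(7.98×10⁻⁹)/(0.0976) = 5.50×10⁻⁶ J.
v_min = √(2|U|/m) = √(2·5.50×10⁻⁶/0.0225) = 0.0221 m/s.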